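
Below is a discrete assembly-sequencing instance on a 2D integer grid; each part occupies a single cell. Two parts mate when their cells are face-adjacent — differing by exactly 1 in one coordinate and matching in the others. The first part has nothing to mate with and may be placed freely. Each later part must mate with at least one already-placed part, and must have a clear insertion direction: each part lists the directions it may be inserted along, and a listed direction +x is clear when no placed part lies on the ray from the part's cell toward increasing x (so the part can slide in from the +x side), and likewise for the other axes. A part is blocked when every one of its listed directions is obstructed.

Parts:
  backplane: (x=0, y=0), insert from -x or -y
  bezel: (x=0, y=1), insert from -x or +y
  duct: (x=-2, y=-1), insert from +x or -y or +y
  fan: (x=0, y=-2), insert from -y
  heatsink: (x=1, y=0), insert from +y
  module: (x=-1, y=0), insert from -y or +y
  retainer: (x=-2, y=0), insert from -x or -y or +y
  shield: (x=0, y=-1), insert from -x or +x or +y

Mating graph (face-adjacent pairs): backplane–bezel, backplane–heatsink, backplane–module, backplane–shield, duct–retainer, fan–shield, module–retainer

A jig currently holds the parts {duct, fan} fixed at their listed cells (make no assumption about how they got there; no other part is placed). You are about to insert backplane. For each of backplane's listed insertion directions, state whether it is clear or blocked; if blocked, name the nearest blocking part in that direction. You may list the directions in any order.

-x: clear; -y: blocked by fan

-x: ray from backplane(0, 0) has no placed part ⇒ clear
-y: nearest on ray is fan@(0, -2) ⇒ blocked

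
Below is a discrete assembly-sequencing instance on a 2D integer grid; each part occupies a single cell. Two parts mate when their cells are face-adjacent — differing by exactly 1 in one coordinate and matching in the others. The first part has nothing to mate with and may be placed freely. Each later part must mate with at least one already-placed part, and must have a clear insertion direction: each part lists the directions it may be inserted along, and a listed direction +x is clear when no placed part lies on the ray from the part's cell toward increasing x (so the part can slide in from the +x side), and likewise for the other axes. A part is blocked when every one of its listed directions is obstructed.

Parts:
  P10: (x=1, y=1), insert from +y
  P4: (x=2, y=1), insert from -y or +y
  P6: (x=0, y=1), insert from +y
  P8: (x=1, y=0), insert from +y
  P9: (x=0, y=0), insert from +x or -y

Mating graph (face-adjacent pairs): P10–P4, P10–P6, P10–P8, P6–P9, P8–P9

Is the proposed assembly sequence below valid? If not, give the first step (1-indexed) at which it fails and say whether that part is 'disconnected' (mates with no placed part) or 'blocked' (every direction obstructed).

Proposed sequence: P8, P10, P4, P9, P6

1. P8@(1, 0) [+y clear] — {P8}
2. P10@(1, 1) [+y clear] — {P10, P8}
3. P4@(2, 1) [-y clear] — {P10, P4, P8}
4. P9@(0, 0) [-y clear] — {P10, P4, P8, P9}
5. P6@(0, 1) [+y clear] — {P10, P4, P6, P8, P9}

Valid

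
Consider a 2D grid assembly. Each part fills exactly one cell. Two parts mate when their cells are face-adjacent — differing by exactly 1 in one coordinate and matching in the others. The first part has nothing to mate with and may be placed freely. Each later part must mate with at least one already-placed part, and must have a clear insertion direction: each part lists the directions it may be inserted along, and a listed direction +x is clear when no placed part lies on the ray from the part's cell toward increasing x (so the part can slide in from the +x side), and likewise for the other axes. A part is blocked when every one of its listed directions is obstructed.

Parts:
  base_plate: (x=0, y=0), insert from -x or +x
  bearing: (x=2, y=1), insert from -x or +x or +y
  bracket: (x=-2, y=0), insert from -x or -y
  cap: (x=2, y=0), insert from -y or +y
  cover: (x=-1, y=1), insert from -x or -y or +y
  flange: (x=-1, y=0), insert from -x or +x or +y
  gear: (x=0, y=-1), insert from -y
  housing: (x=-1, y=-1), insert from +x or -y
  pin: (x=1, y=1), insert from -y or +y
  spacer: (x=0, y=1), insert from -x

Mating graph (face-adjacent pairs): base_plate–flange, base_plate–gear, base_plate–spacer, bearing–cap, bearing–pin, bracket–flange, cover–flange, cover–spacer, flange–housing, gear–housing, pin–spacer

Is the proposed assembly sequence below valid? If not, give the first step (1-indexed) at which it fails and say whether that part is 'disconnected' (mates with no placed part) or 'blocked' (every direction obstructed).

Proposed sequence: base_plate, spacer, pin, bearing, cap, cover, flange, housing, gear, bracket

Valid

1. base_plate@(0, 0) [-x clear] — {base_plate}
2. spacer@(0, 1) [-x clear] — {base_plate, spacer}
3. pin@(1, 1) [-y clear] — {base_plate, pin, spacer}
4. bearing@(2, 1) [+x clear] — {base_plate, bearing, pin, spacer}
5. cap@(2, 0) [-y clear] — {base_plate, bearing, cap, pin, spacer}
6. cover@(-1, 1) [-x clear] — {base_plate, bearing, cap, cover, pin, spacer}
7. flange@(-1, 0) [-x clear] — {base_plate, bearing, cap, cover, flange, pin, spacer}
8. housing@(-1, -1) [+x clear] — {base_plate, bearing, cap, cover, flange, housing, pin, spacer}
9. gear@(0, -1) [-y clear] — {base_plate, bearing, cap, cover, flange, gear, housing, pin, spacer}
10. bracket@(-2, 0) [-x clear] — {base_plate, bearing, bracket, cap, cover, flange, gear, housing, pin, spacer}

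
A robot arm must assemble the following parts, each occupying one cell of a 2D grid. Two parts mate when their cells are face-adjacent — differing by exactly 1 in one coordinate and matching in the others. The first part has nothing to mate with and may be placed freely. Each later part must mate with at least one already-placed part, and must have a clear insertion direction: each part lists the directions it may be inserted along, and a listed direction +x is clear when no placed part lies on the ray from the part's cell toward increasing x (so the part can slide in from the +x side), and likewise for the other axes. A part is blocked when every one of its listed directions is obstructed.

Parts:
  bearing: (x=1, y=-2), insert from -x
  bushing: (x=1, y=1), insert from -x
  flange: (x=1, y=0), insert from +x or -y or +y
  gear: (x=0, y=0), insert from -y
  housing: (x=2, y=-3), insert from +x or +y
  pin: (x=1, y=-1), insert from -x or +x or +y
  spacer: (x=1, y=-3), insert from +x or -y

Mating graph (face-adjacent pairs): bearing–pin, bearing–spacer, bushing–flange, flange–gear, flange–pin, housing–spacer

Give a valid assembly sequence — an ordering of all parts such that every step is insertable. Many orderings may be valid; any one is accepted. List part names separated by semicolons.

pin; flange; gear; bearing; spacer; housing; bushing

1. pin@(1, -1) [-x clear] — {pin}
2. flange@(1, 0) [+x clear] — {flange, pin}
3. gear@(0, 0) [-y clear] — {flange, gear, pin}
4. bearing@(1, -2) [-x clear] — {bearing, flange, gear, pin}
5. spacer@(1, -3) [+x clear] — {bearing, flange, gear, pin, spacer}
6. housing@(2, -3) [+x clear] — {bearing, flange, gear, housing, pin, spacer}
7. bushing@(1, 1) [-x clear] — {bearing, bushing, flange, gear, housing, pin, spacer}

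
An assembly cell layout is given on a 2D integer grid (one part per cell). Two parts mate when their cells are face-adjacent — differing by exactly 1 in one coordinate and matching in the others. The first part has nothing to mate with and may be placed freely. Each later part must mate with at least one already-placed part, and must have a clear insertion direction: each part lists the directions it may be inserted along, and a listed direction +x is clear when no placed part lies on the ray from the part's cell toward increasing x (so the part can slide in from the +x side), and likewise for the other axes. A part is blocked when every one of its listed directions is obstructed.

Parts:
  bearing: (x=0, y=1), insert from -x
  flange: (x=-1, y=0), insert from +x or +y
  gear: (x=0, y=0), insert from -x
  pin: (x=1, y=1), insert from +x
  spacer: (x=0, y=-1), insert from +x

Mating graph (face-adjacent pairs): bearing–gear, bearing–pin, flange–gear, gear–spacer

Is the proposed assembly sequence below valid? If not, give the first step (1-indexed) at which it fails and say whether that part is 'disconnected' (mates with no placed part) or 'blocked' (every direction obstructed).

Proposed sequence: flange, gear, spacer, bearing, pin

Invalid at step 2 (blocked)

1. flange@(-1, 0) [+x clear] — {flange}
2. gear@(0, 0) — -x all obstructed ⇒ blocked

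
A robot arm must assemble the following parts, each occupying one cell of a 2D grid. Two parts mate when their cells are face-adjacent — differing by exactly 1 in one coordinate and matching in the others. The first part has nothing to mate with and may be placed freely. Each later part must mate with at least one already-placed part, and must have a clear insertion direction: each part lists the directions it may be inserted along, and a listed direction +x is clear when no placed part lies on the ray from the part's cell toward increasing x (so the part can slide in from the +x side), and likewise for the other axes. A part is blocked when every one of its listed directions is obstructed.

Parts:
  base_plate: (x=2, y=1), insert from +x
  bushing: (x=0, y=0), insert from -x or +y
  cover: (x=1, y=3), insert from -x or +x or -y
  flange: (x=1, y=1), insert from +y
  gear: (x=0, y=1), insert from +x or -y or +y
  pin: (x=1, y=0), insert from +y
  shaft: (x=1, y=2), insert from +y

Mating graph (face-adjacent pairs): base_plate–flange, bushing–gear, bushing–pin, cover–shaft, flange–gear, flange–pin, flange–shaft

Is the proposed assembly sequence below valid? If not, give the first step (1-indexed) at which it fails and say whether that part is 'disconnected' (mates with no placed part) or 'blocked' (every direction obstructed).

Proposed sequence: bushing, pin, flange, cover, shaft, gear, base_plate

1. bushing@(0, 0) [-x clear] — {bushing}
2. pin@(1, 0) [+y clear] — {bushing, pin}
3. flange@(1, 1) [+y clear] — {bushing, flange, pin}
4. cover@(1, 3) — no placed neighbour ⇒ disconnected

Invalid at step 4 (disconnected)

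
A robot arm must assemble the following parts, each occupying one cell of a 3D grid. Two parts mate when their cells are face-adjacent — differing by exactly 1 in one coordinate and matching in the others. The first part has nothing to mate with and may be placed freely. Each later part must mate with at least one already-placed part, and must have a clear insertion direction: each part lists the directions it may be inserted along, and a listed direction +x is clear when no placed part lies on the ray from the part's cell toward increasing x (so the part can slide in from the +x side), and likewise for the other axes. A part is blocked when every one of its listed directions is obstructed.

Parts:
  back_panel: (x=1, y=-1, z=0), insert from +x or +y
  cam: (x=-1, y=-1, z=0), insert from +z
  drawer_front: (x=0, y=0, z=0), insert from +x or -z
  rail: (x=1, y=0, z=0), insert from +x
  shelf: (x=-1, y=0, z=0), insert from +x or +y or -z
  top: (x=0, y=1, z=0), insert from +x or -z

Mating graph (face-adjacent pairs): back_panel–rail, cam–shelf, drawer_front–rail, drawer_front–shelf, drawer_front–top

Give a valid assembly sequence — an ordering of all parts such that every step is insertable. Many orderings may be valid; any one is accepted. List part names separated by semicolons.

1. top@(0, 1, 0) [+x clear] — {top}
2. drawer_front@(0, 0, 0) [+x clear] — {drawer_front, top}
3. rail@(1, 0, 0) [+x clear] — {drawer_front, rail, top}
4. back_panel@(1, -1, 0) [+x clear] — {back_panel, drawer_front, rail, top}
5. shelf@(-1, 0, 0) [+y clear] — {back_panel, drawer_front, rail, shelf, top}
6. cam@(-1, -1, 0) [+z clear] — {back_panel, cam, drawer_front, rail, shelf, top}

top; drawer_front; rail; back_panel; shelf; cam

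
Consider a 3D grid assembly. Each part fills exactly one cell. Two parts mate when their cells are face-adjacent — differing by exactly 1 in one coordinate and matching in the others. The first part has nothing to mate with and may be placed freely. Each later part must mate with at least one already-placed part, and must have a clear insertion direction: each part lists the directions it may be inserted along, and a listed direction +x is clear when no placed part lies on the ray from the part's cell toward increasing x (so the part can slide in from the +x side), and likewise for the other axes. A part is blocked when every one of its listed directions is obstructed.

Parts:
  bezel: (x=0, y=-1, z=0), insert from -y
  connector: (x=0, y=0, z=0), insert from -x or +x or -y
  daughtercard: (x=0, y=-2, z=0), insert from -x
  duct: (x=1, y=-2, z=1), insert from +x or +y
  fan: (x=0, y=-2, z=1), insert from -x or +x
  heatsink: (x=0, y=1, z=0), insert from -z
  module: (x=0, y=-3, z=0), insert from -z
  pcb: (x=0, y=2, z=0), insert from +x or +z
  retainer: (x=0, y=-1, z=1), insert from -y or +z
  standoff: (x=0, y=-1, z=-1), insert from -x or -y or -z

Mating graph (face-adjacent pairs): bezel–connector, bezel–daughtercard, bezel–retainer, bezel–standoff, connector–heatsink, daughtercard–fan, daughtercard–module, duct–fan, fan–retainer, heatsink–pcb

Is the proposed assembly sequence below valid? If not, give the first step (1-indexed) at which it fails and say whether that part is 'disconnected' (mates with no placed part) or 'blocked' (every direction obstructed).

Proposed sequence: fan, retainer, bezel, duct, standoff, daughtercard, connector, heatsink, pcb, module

1. fan@(0, -2, 1) [-x clear] — {fan}
2. retainer@(0, -1, 1) [+z clear] — {fan, retainer}
3. bezel@(0, -1, 0) [-y clear] — {bezel, fan, retainer}
4. duct@(1, -2, 1) [+x clear] — {bezel, duct, fan, retainer}
5. standoff@(0, -1, -1) [-x clear] — {bezel, duct, fan, retainer, standoff}
6. daughtercard@(0, -2, 0) [-x clear] — {bezel, daughtercard, duct, fan, retainer, standoff}
7. connector@(0, 0, 0) [-x clear] — {bezel, connector, daughtercard, duct, fan, retainer, standoff}
8. heatsink@(0, 1, 0) [-z clear] — {bezel, connector, daughtercard, duct, fan, heatsink, retainer, standoff}
9. pcb@(0, 2, 0) [+x clear] — {bezel, connector, daughtercard, duct, fan, heatsink, pcb, retainer, standoff}
10. module@(0, -3, 0) [-z clear] — {bezel, connector, daughtercard, duct, fan, heatsink, module, pcb, retainer, standoff}

Valid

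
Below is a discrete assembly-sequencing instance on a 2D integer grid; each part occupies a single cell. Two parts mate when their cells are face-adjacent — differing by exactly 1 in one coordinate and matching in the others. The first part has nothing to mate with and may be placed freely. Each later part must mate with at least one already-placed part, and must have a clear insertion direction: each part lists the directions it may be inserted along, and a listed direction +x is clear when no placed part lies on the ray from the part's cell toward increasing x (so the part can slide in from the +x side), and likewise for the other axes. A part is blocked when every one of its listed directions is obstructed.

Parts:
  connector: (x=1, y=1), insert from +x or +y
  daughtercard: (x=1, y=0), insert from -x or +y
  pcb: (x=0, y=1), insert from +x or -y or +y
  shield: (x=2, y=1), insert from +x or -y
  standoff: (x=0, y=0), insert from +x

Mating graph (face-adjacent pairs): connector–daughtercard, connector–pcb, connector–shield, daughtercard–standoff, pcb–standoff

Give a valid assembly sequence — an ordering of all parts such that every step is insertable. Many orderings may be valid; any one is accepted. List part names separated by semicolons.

1. standoff@(0, 0) [+x clear] — {standoff}
2. daughtercard@(1, 0) [+y clear] — {daughtercard, standoff}
3. connector@(1, 1) [+x clear] — {connector, daughtercard, standoff}
4. shield@(2, 1) [+x clear] — {connector, daughtercard, shield, standoff}
5. pcb@(0, 1) [+y clear] — {connector, daughtercard, pcb, shield, standoff}

standoff; daughtercard; connector; shield; pcb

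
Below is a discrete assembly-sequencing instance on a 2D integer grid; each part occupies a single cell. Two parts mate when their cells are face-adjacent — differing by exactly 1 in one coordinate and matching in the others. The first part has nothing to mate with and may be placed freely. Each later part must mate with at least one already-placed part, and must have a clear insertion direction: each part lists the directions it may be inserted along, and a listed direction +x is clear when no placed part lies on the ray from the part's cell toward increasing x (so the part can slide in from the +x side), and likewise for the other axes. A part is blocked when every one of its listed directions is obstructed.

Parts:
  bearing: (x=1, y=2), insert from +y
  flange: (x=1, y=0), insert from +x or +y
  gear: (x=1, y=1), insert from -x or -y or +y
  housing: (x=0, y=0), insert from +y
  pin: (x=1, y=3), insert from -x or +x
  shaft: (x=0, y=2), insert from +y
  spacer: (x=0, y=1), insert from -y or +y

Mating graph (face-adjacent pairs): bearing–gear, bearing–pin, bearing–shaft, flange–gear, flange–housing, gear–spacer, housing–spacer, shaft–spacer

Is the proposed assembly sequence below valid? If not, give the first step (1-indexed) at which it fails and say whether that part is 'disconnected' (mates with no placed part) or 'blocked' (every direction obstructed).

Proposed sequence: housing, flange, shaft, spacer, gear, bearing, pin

Invalid at step 3 (disconnected)

1. housing@(0, 0) [+y clear] — {housing}
2. flange@(1, 0) [+x clear] — {flange, housing}
3. shaft@(0, 2) — no placed neighbour ⇒ disconnected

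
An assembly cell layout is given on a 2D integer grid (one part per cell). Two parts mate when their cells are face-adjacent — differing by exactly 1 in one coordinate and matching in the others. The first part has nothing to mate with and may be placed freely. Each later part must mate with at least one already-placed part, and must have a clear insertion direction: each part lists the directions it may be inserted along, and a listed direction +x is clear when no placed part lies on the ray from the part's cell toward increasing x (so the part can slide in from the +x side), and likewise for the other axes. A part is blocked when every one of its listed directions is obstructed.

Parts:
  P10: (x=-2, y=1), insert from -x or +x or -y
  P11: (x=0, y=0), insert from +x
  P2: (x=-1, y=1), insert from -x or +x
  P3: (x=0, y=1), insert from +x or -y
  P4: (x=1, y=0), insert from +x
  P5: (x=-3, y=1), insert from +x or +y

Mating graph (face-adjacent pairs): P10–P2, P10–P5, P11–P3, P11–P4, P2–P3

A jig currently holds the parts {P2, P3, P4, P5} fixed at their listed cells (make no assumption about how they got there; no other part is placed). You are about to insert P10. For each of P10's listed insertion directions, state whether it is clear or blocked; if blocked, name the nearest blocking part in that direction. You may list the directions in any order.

+x: blocked by P2; -x: blocked by P5; -y: clear

-x: nearest on ray is P5@(-3, 1) ⇒ blocked
+x: nearest on ray is P2@(-1, 1) ⇒ blocked
-y: ray from P10(-2, 1) has no placed part ⇒ clear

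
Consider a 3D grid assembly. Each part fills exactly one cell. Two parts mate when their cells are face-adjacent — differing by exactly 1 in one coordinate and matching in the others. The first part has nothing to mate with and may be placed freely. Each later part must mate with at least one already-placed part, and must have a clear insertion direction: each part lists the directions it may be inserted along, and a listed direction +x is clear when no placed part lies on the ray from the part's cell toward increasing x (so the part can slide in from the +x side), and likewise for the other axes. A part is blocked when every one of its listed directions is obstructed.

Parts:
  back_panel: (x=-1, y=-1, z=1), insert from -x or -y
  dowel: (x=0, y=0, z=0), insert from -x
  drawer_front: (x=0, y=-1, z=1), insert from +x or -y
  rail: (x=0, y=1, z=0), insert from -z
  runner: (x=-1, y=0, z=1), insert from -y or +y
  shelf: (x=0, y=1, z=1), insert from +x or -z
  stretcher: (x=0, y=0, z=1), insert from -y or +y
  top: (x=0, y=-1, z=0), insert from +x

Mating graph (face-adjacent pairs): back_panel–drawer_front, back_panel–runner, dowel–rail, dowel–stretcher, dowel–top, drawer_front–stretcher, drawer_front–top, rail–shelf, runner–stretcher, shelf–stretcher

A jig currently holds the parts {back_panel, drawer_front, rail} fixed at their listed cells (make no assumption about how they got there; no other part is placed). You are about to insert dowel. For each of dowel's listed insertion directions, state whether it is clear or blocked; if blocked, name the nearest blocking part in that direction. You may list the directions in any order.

-x: ray from dowel(0, 0, 0) has no placed part ⇒ clear

-x: clear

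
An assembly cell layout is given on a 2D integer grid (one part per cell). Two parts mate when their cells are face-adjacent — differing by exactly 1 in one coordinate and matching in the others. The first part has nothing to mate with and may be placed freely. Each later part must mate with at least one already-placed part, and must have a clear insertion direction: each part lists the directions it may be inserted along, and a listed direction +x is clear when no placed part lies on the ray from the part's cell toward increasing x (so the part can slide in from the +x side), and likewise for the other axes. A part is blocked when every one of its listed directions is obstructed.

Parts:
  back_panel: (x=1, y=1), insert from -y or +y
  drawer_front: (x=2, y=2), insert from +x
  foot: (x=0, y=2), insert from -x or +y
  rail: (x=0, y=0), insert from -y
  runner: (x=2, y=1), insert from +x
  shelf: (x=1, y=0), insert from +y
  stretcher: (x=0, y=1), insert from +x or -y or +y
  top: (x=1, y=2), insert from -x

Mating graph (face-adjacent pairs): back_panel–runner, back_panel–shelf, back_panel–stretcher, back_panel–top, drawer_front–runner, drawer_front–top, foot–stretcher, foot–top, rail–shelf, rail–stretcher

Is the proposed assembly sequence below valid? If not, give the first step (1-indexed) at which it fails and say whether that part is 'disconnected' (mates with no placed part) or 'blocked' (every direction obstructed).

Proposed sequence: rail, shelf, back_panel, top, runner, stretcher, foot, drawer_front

Valid

1. rail@(0, 0) [-y clear] — {rail}
2. shelf@(1, 0) [+y clear] — {rail, shelf}
3. back_panel@(1, 1) [+y clear] — {back_panel, rail, shelf}
4. top@(1, 2) [-x clear] — {back_panel, rail, shelf, top}
5. runner@(2, 1) [+x clear] — {back_panel, rail, runner, shelf, top}
6. stretcher@(0, 1) [+y clear] — {back_panel, rail, runner, shelf, stretcher, top}
7. foot@(0, 2) [-x clear] — {back_panel, foot, rail, runner, shelf, stretcher, top}
8. drawer_front@(2, 2) [+x clear] — {back_panel, drawer_front, foot, rail, runner, shelf, stretcher, top}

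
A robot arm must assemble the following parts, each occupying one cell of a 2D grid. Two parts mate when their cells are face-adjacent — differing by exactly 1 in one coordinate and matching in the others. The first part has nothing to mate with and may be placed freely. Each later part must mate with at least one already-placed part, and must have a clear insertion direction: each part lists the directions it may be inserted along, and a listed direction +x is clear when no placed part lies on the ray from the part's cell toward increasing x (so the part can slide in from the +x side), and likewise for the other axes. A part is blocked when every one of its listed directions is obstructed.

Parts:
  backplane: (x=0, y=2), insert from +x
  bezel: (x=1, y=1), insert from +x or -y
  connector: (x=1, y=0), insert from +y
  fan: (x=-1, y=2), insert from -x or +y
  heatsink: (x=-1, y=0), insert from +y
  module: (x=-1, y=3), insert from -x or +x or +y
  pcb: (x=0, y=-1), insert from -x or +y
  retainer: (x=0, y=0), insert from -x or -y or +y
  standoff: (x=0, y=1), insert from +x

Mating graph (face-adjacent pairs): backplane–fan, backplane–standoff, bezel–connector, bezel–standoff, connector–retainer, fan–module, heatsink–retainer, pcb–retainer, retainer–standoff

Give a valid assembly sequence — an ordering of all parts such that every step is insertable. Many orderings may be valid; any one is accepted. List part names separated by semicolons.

standoff; backplane; retainer; connector; heatsink; fan; module; pcb; bezel

1. standoff@(0, 1) [+x clear] — {standoff}
2. backplane@(0, 2) [+x clear] — {backplane, standoff}
3. retainer@(0, 0) [-x clear] — {backplane, retainer, standoff}
4. connector@(1, 0) [+y clear] — {backplane, connector, retainer, standoff}
5. heatsink@(-1, 0) [+y clear] — {backplane, connector, heatsink, retainer, standoff}
6. fan@(-1, 2) [-x clear] — {backplane, connector, fan, heatsink, retainer, standoff}
7. module@(-1, 3) [-x clear] — {backplane, connector, fan, heatsink, module, retainer, standoff}
8. pcb@(0, -1) [-x clear] — {backplane, connector, fan, heatsink, module, pcb, retainer, standoff}
9. bezel@(1, 1) [+x clear] — {backplane, bezel, connector, fan, heatsink, module, pcb, retainer, standoff}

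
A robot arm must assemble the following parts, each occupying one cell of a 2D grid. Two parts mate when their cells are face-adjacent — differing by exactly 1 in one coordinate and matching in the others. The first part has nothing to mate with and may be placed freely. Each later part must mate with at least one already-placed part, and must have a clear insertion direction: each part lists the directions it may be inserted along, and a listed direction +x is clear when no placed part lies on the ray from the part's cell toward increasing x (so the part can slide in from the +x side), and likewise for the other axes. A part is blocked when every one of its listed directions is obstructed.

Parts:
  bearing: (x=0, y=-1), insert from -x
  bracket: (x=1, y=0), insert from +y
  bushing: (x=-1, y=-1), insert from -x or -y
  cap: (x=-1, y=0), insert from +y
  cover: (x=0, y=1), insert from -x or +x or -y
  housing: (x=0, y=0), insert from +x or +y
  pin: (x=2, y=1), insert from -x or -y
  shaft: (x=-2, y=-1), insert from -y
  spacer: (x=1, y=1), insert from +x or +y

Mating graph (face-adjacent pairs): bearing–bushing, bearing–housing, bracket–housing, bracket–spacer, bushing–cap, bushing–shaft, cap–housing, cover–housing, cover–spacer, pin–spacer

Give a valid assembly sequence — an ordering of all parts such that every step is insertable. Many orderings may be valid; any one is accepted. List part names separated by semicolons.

1. cover@(0, 1) [-x clear] — {cover}
2. housing@(0, 0) [+x clear] — {cover, housing}
3. bracket@(1, 0) [+y clear] — {bracket, cover, housing}
4. spacer@(1, 1) [+x clear] — {bracket, cover, housing, spacer}
5. cap@(-1, 0) [+y clear] — {bracket, cap, cover, housing, spacer}
6. pin@(2, 1) [-y clear] — {bracket, cap, cover, housing, pin, spacer}
7. bearing@(0, -1) [-x clear] — {bearing, bracket, cap, cover, housing, pin, spacer}
8. bushing@(-1, -1) [-x clear] — {bearing, bracket, bushing, cap, cover, housing, pin, spacer}
9. shaft@(-2, -1) [-y clear] — {bearing, bracket, bushing, cap, cover, housing, pin, shaft, spacer}

cover; housing; bracket; spacer; cap; pin; bearing; bushing; shaft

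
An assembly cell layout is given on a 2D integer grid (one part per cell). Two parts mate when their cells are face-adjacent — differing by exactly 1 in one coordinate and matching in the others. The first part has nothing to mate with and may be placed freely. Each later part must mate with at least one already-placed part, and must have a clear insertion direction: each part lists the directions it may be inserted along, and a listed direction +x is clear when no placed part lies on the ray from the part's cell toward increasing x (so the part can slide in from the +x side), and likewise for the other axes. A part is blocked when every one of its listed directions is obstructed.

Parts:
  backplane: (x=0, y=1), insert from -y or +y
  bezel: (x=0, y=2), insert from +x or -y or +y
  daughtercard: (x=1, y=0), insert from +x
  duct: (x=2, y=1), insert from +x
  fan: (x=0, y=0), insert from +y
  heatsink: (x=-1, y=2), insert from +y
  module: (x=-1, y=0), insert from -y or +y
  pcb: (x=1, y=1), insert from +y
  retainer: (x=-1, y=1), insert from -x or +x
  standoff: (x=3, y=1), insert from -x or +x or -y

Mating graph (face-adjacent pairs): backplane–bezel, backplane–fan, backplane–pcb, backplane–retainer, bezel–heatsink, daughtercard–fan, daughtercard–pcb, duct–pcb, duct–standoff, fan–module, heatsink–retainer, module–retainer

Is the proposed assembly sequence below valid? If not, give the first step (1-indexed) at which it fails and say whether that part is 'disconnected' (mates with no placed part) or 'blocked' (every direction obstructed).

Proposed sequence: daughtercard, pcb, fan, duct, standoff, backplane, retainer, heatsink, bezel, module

Valid

1. daughtercard@(1, 0) [+x clear] — {daughtercard}
2. pcb@(1, 1) [+y clear] — {daughtercard, pcb}
3. fan@(0, 0) [+y clear] — {daughtercard, fan, pcb}
4. duct@(2, 1) [+x clear] — {daughtercard, duct, fan, pcb}
5. standoff@(3, 1) [+x clear] — {daughtercard, duct, fan, pcb, standoff}
6. backplane@(0, 1) [+y clear] — {backplane, daughtercard, duct, fan, pcb, standoff}
7. retainer@(-1, 1) [-x clear] — {backplane, daughtercard, duct, fan, pcb, retainer, standoff}
8. heatsink@(-1, 2) [+y clear] — {backplane, daughtercard, duct, fan, heatsink, pcb, retainer, standoff}
9. bezel@(0, 2) [+x clear] — {backplane, bezel, daughtercard, duct, fan, heatsink, pcb, retainer, standoff}
10. module@(-1, 0) [-y clear] — {backplane, bezel, daughtercard, duct, fan, heatsink, module, pcb, retainer, standoff}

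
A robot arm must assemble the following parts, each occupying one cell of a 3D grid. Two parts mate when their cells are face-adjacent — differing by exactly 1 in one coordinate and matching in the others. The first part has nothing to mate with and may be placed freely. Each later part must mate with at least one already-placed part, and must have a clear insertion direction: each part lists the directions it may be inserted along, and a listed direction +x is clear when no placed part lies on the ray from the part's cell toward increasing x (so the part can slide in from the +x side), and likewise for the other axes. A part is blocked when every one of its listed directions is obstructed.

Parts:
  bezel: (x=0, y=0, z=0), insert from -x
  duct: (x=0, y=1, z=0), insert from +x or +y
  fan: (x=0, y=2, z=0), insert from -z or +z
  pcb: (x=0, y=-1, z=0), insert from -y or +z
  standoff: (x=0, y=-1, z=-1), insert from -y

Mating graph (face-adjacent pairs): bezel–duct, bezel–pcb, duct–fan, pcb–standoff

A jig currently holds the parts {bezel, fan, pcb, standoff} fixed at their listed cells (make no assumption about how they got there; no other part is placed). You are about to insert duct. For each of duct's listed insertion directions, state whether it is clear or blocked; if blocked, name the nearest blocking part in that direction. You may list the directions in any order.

+x: clear; +y: blocked by fan

+x: ray from duct(0, 1, 0) has no placed part ⇒ clear
+y: nearest on ray is fan@(0, 2, 0) ⇒ blocked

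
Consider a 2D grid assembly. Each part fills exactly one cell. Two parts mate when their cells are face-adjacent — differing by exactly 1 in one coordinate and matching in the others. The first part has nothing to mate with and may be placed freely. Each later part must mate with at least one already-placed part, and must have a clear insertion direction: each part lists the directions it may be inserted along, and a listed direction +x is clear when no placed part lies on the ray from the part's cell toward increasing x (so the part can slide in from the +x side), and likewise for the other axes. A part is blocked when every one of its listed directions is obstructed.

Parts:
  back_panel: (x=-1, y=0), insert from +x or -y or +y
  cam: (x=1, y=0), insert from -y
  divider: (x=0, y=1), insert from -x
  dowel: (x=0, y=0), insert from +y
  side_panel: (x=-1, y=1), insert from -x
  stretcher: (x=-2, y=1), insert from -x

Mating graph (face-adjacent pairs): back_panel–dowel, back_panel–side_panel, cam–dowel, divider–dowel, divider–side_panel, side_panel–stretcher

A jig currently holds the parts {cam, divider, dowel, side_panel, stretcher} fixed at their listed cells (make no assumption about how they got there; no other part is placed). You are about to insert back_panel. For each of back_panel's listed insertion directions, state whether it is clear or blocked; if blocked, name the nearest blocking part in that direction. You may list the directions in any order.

+x: blocked by dowel; +y: blocked by side_panel; -y: clear

+x: nearest on ray is dowel@(0, 0) ⇒ blocked
-y: ray from back_panel(-1, 0) has no placed part ⇒ clear
+y: nearest on ray is side_panel@(-1, 1) ⇒ blocked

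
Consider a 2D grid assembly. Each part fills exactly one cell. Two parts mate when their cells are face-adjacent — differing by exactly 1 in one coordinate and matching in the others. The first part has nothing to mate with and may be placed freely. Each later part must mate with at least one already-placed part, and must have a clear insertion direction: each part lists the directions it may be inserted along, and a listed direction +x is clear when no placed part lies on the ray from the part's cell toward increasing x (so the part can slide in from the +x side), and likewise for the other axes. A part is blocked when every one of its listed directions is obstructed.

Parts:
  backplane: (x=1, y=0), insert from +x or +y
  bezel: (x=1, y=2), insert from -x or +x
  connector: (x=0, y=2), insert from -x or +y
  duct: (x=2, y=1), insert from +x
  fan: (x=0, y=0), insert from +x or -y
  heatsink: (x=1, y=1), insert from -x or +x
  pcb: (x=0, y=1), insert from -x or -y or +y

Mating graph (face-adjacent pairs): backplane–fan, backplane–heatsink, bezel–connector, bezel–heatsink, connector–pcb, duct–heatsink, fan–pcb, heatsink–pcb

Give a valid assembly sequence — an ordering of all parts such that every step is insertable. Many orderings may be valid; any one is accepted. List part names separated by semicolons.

bezel; connector; pcb; fan; backplane; heatsink; duct

1. bezel@(1, 2) [-x clear] — {bezel}
2. connector@(0, 2) [-x clear] — {bezel, connector}
3. pcb@(0, 1) [-x clear] — {bezel, connector, pcb}
4. fan@(0, 0) [+x clear] — {bezel, connector, fan, pcb}
5. backplane@(1, 0) [+x clear] — {backplane, bezel, connector, fan, pcb}
6. heatsink@(1, 1) [+x clear] — {backplane, bezel, connector, fan, heatsink, pcb}
7. duct@(2, 1) [+x clear] — {backplane, bezel, connector, duct, fan, heatsink, pcb}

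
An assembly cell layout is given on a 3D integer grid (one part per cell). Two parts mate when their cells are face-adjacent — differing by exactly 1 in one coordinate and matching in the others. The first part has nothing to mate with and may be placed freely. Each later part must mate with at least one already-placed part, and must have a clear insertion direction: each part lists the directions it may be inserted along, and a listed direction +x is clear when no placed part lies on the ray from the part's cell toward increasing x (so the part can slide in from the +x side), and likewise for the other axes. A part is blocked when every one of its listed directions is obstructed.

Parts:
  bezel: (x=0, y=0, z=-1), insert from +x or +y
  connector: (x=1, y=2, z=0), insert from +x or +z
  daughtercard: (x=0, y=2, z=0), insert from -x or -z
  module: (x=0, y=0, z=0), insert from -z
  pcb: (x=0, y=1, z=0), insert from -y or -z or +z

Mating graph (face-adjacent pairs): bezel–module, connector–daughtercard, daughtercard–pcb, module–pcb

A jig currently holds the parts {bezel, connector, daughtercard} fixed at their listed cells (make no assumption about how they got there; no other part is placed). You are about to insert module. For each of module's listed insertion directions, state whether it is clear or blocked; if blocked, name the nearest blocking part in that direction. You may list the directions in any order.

-z: blocked by bezel

-z: nearest on ray is bezel@(0, 0, -1) ⇒ blocked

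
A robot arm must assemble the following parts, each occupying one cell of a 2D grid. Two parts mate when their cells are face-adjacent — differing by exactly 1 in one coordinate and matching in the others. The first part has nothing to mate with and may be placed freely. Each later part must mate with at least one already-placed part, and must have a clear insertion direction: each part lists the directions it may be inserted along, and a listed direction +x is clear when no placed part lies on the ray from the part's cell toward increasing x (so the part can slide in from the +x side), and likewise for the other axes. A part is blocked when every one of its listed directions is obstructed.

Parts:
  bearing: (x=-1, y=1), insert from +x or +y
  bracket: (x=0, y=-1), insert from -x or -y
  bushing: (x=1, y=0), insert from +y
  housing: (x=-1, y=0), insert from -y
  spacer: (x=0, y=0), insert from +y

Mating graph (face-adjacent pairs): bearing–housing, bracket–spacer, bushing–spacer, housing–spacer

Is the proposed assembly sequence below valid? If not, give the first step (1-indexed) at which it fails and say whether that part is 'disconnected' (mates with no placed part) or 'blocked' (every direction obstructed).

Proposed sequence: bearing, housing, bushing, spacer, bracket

Invalid at step 3 (disconnected)

1. bearing@(-1, 1) [+x clear] — {bearing}
2. housing@(-1, 0) [-y clear] — {bearing, housing}
3. bushing@(1, 0) — no placed neighbour ⇒ disconnected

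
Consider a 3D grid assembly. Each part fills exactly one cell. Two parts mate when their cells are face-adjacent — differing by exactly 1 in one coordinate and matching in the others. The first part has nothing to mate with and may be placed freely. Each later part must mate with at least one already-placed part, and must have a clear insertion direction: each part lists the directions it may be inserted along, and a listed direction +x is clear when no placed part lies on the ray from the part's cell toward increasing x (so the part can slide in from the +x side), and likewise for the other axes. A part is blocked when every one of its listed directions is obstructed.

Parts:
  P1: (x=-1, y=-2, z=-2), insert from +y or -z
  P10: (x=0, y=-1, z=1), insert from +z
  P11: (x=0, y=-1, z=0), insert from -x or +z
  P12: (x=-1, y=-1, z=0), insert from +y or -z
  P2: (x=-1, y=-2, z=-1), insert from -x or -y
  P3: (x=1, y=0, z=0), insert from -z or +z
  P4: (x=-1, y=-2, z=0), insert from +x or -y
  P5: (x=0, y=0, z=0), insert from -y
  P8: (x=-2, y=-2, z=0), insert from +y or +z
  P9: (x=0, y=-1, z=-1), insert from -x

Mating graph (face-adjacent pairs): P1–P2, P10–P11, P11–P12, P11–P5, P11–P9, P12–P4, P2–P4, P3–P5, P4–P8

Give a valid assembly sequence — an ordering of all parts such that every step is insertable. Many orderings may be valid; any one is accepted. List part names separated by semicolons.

1. P3@(1, 0, 0) [-z clear] — {P3}
2. P5@(0, 0, 0) [-y clear] — {P3, P5}
3. P11@(0, -1, 0) [-x clear] — {P11, P3, P5}
4. P12@(-1, -1, 0) [+y clear] — {P11, P12, P3, P5}
5. P9@(0, -1, -1) [-x clear] — {P11, P12, P3, P5, P9}
6. P4@(-1, -2, 0) [+x clear] — {P11, P12, P3, P4, P5, P9}
7. P8@(-2, -2, 0) [+y clear] — {P11, P12, P3, P4, P5, P8, P9}
8. P10@(0, -1, 1) [+z clear] — {P10, P11, P12, P3, P4, P5, P8, P9}
9. P2@(-1, -2, -1) [-x clear] — {P10, P11, P12, P2, P3, P4, P5, P8, P9}
10. P1@(-1, -2, -2) [+y clear] — {P1, P10, P11, P12, P2, P3, P4, P5, P8, P9}

P3; P5; P11; P12; P9; P4; P8; P10; P2; P1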